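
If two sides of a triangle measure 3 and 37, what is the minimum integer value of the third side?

35

The third side must be strictly greater than |3 − 37| = 34.
The smallest integer above 34 is 35.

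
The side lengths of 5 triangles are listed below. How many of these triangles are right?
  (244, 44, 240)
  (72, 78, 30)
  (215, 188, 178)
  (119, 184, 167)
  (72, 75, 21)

3

(244,44,240): 44²+240² = 59536 = 244² → right
(72,78,30): 30²+72² = 6084 = 78² → right
(215,188,178): 178²+188² = 67028 > 46225 = 215² → acute
(119,184,167): 119²+167² = 42050 > 33856 = 184² → acute
(72,75,21): 21²+72² = 5625 = 75² → right
3 of the 5 are right.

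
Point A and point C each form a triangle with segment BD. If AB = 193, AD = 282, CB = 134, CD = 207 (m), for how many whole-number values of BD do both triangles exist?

251

From triangle ABD: 89 < BD < 475.
From triangle CBD: 73 < BD < 341.
Intersection: 89 < BD < 341, so integers 90 through 340: 251 values.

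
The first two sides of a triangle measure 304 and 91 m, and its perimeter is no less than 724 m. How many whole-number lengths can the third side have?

66

Triangle inequality: 213 < x < 395. Perimeter ≥ 724 gives x ≥ 724 − 304 − 91 = 329.
So 329 ≤ x < 395; integers 329 through 394: 66 values.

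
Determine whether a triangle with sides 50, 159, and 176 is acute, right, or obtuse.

obtuse

Compare the square of the longest side to the sum of squares of the other two: 50² + 159² = 27781 < 30976 = 176².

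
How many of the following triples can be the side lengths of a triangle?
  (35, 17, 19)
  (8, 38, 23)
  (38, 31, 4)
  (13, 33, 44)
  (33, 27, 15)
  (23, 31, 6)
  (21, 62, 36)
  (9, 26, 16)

(17,19,35): 17+19 > 35 → valid
(8,23,38): 8+23 ≤ 38 → not valid
(4,31,38): 4+31 ≤ 38 → not valid
(13,33,44): 13+33 > 44 → valid
(15,27,33): 15+27 > 33 → valid
(6,23,31): 6+23 ≤ 31 → not valid
(21,36,62): 21+36 ≤ 62 → not valid
(9,16,26): 9+16 ≤ 26 → not valid
3 of the 8 triples form a triangle.

3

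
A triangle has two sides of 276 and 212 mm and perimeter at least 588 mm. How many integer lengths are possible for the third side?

388

Triangle inequality: 64 < x < 488. Perimeter ≥ 588 gives x ≥ 588 − 276 − 212 = 100.
So 100 ≤ x < 488; integers 100 through 487: 388 values.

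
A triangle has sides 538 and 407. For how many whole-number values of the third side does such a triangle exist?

813

The third side lies in the open interval (131, 945).
Integers from 132 to 944 inclusive: 944 − 132 + 1 = 813.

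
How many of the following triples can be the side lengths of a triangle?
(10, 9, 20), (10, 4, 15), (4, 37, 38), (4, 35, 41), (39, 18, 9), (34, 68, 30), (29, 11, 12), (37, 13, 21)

1

(9,10,20): 9+10 ≤ 20 → not valid
(4,10,15): 4+10 ≤ 15 → not valid
(4,37,38): 4+37 > 38 → valid
(4,35,41): 4+35 ≤ 41 → not valid
(9,18,39): 9+18 ≤ 39 → not valid
(30,34,68): 30+34 ≤ 68 → not valid
(11,12,29): 11+12 ≤ 29 → not valid
(13,21,37): 13+21 ≤ 37 → not valid
1 of the 8 triples forms a triangle.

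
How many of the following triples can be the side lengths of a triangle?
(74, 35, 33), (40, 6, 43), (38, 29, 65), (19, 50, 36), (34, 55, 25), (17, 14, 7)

5

(33,35,74): 33+35 ≤ 74 → not valid
(6,40,43): 6+40 > 43 → valid
(29,38,65): 29+38 > 65 → valid
(19,36,50): 19+36 > 50 → valid
(25,34,55): 25+34 > 55 → valid
(7,14,17): 7+14 > 17 → valid
5 of the 6 triples form a triangle.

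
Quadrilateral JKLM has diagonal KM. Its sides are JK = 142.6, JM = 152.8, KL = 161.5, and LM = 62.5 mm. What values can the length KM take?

99.0 < KM < 224.0

From triangle JKM: |142.6 − 152.8| < KM < 142.6 + 152.8, i.e. 10.2 < KM < 295.4.
From triangle LKM: 99.0 < KM < 224.0.
Both must hold, so KM lies in the intersection.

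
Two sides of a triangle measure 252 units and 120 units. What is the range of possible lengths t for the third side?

By the triangle inequality, t must be less than 252 + 120 = 372 and greater than |252 − 120| = 132.

132 < t < 372 (units)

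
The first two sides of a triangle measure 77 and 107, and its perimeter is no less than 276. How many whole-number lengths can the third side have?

92

Triangle inequality: 30 < x < 184. Perimeter ≥ 276 gives x ≥ 276 − 77 − 107 = 92.
So 92 ≤ x < 184; integers 92 through 183: 92 values.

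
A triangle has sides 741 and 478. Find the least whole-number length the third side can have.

264

The third side must be strictly greater than |741 − 478| = 263.
The smallest integer above 263 is 264.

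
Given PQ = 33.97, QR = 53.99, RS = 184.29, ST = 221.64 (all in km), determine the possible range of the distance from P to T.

0 ≤ PT ≤ 493.89 km

The maximum is all hops collinear in one direction: 33.97 + 53.99 + 184.29 + 221.64 = 493.89.
The longest hop is 221.64; the others sum to 272.25. Since 221.64 ≤ 272.25, the path can fold back on itself completely, so the minimum distance is 0.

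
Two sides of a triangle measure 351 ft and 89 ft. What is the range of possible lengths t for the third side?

By the triangle inequality, t must be less than 351 + 89 = 440 and greater than |351 − 89| = 262.

262 < t < 440 (ft)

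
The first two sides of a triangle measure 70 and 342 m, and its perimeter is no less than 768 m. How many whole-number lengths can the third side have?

Triangle inequality: 272 < x < 412. Perimeter ≥ 768 gives x ≥ 768 − 70 − 342 = 356.
So 356 ≤ x < 412; integers 356 through 411: 56 values.

56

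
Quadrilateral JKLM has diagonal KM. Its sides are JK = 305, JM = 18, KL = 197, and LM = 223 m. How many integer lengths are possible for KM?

35

From triangle JKM: 287 < KM < 323.
From triangle LKM: 26 < KM < 420.
Intersection: 287 < KM < 323, so integers 288 through 322: 35 values.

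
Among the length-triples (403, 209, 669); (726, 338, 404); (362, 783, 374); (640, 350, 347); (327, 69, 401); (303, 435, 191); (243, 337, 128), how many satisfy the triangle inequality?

4

(209,403,669): 209+403 ≤ 669 → not valid
(338,404,726): 338+404 > 726 → valid
(362,374,783): 362+374 ≤ 783 → not valid
(347,350,640): 347+350 > 640 → valid
(69,327,401): 69+327 ≤ 401 → not valid
(191,303,435): 191+303 > 435 → valid
(128,243,337): 128+243 > 337 → valid
4 of the 7 triples form a triangle.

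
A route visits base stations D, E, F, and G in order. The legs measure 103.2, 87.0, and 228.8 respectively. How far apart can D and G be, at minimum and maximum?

The maximum is all hops collinear in one direction: 103.2 + 87.0 + 228.8 = 419.0.
The longest hop is 228.8; the others sum to 190.2. Folding the others back against it leaves at least 228.8 − 190.2 = 38.6.

38.6 ≤ DG ≤ 419.0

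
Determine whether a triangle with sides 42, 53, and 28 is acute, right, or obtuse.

obtuse

Compare the square of the longest side to the sum of squares of the other two: 28² + 42² = 2548 < 2809 = 53².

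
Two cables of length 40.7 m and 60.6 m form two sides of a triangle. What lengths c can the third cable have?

By the triangle inequality, c must be less than 40.7 + 60.6 = 101.3 and greater than |40.7 − 60.6| = 19.9.

19.9 < c < 101.3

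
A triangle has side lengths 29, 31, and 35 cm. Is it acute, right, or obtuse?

acute

Compare the square of the longest side to the sum of squares of the other two: 29² + 31² = 1802 > 1225 = 35².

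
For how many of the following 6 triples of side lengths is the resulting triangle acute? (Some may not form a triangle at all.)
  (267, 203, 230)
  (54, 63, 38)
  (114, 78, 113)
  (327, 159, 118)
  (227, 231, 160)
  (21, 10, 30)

(267,203,230): 203²+230² = 94109 > 71289 = 267² → acute
(54,63,38): 38²+54² = 4360 > 3969 = 63² → acute
(114,78,113): 78²+113² = 18853 > 12996 = 114² → acute
(327,159,118): 118+159 ≤ 327, not a triangle
(227,231,160): 160²+227² = 77129 > 53361 = 231² → acute
(21,10,30): 10²+21² = 541 < 900 = 30² → obtuse
4 of the 6 are acute.

4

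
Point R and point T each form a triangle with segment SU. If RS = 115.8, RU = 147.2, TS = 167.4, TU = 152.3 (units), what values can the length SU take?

From triangle RSU: |115.8 − 147.2| < SU < 115.8 + 147.2, i.e. 31.4 < SU < 263.0.
From triangle TSU: 15.1 < SU < 319.7.
Both must hold, so SU lies in the intersection.

31.4 < SU < 263.0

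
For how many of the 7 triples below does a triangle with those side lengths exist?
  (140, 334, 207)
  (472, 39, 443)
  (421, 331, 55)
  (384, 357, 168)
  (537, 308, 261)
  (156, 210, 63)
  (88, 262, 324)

6

(140,207,334): 140+207 > 334 → valid
(39,443,472): 39+443 > 472 → valid
(55,331,421): 55+331 ≤ 421 → not valid
(168,357,384): 168+357 > 384 → valid
(261,308,537): 261+308 > 537 → valid
(63,156,210): 63+156 > 210 → valid
(88,262,324): 88+262 > 324 → valid
6 of the 7 triples form a triangle.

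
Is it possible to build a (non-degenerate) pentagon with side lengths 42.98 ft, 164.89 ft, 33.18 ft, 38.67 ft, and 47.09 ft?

No

For a pentagon, each side must be shorter than the sum of the others.
Here the longest side is 164.89, but the remaining 4 sides sum to only 161.92.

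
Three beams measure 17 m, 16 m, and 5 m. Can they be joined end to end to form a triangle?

The longest side is 17, and the other two sum to 21.
Since 21 > 17, the triangle inequality holds.

Yes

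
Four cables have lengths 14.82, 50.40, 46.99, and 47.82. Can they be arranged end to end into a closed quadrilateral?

A quadrilateral exists iff every side is shorter than the sum of the others — equivalently, the longest side is less than the sum of the rest.
Longest side 50.40 < 109.63 (sum of the remaining 3), so yes.

Yes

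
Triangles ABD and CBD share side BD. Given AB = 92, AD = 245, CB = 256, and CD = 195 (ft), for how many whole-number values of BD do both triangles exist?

183

From triangle ABD: 153 < BD < 337.
From triangle CBD: 61 < BD < 451.
Intersection: 153 < BD < 337, so integers 154 through 336: 183 values.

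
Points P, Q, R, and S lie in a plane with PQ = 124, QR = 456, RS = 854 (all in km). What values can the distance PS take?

274 ≤ PS ≤ 1434 km

The maximum is all hops collinear in one direction: 124 + 456 + 854 = 1434.
The longest hop is 854; the others sum to 580. Folding the others back against it leaves at least 854 − 580 = 274.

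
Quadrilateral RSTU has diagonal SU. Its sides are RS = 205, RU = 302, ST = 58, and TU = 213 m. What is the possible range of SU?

155 < SU < 271

From triangle RSU: |205 − 302| < SU < 205 + 302, i.e. 97 < SU < 507.
From triangle TSU: 155 < SU < 271.
Both must hold, so SU lies in the intersection.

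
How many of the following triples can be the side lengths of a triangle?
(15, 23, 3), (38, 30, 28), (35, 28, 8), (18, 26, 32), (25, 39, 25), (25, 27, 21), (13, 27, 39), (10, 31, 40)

(3,15,23): 3+15 ≤ 23 → not valid
(28,30,38): 28+30 > 38 → valid
(8,28,35): 8+28 > 35 → valid
(18,26,32): 18+26 > 32 → valid
(25,25,39): 25+25 > 39 → valid
(21,25,27): 21+25 > 27 → valid
(13,27,39): 13+27 > 39 → valid
(10,31,40): 10+31 > 40 → valid
7 of the 8 triples form a triangle.

7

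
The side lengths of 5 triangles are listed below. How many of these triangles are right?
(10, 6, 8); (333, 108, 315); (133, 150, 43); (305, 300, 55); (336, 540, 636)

(10,6,8): 6²+8² = 100 = 10² → right
(333,108,315): 108²+315² = 110889 = 333² → right
(133,150,43): 43²+133² = 19538 < 22500 = 150² → obtuse
(305,300,55): 55²+300² = 93025 = 305² → right
(336,540,636): 336²+540² = 404496 = 636² → right
4 of the 5 are right.

4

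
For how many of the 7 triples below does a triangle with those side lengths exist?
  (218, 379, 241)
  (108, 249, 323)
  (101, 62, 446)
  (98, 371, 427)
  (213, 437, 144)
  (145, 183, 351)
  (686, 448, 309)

4

(218,241,379): 218+241 > 379 → valid
(108,249,323): 108+249 > 323 → valid
(62,101,446): 62+101 ≤ 446 → not valid
(98,371,427): 98+371 > 427 → valid
(144,213,437): 144+213 ≤ 437 → not valid
(145,183,351): 145+183 ≤ 351 → not valid
(309,448,686): 309+448 > 686 → valid
4 of the 7 triples form a triangle.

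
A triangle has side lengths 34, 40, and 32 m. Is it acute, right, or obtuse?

Compare the square of the longest side to the sum of squares of the other two: 32² + 34² = 2180 > 1600 = 40².

acute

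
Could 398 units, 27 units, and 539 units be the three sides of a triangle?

The longest side is 539, but the other two sum to only 425.
425 < 539, so the triangle inequality fails.

No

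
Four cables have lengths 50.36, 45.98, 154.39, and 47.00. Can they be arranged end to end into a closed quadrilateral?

For a quadrilateral, each side must be shorter than the sum of the others.
Here the longest side is 154.39, but the remaining 3 sides sum to only 143.34.

No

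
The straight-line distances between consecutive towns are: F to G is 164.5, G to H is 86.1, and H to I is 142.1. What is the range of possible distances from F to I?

The maximum is all hops collinear in one direction: 164.5 + 86.1 + 142.1 = 392.7.
The longest hop is 164.5; the others sum to 228.2. Since 164.5 ≤ 228.2, the path can fold back on itself completely, so the minimum distance is 0.

0 ≤ FI ≤ 392.7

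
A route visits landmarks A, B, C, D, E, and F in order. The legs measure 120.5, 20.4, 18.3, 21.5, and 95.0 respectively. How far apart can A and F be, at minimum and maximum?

The maximum is all hops collinear in one direction: 120.5 + 20.4 + 18.3 + 21.5 + 95.0 = 275.7.
The longest hop is 120.5; the others sum to 155.2. Since 120.5 ≤ 155.2, the path can fold back on itself completely, so the minimum distance is 0.

0 ≤ AF ≤ 275.7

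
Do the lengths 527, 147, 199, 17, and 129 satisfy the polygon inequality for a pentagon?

No

For a pentagon, each side must be shorter than the sum of the others.
Here the longest side is 527, but the remaining 4 sides sum to only 492.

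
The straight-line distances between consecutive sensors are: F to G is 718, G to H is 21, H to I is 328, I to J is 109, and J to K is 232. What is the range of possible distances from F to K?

The maximum is all hops collinear in one direction: 718 + 21 + 328 + 109 + 232 = 1408.
The longest hop is 718; the others sum to 690. Folding the others back against it leaves at least 718 − 690 = 28.

28 ≤ FK ≤ 1408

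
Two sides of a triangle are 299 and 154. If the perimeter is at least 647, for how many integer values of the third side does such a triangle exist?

Triangle inequality: 145 < x < 453. Perimeter ≥ 647 gives x ≥ 647 − 299 − 154 = 194.
So 194 ≤ x < 453; integers 194 through 452: 259 values.

259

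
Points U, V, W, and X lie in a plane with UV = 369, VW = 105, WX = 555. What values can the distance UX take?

81 ≤ UX ≤ 1029

The maximum is all hops collinear in one direction: 369 + 105 + 555 = 1029.
The longest hop is 555; the others sum to 474. Folding the others back against it leaves at least 555 − 474 = 81.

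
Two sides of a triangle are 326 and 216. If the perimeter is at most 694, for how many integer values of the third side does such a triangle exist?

42

Triangle inequality: 110 < x < 542. Perimeter ≤ 694 gives x ≤ 694 − 326 − 216 = 152.
So 110 < x ≤ 152; integers 111 through 152: 42 values.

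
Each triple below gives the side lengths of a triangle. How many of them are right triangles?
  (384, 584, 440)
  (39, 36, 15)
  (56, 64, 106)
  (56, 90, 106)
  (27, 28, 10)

(384,584,440): 384²+440² = 341056 = 584² → right
(39,36,15): 15²+36² = 1521 = 39² → right
(56,64,106): 56²+64² = 7232 < 11236 = 106² → obtuse
(56,90,106): 56²+90² = 11236 = 106² → right
(27,28,10): 10²+27² = 829 > 784 = 28² → acute
3 of the 5 are right.

3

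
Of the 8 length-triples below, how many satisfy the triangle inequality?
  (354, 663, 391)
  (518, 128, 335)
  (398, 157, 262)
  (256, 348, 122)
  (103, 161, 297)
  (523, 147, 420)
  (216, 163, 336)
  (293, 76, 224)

(354,391,663): 354+391 > 663 → valid
(128,335,518): 128+335 ≤ 518 → not valid
(157,262,398): 157+262 > 398 → valid
(122,256,348): 122+256 > 348 → valid
(103,161,297): 103+161 ≤ 297 → not valid
(147,420,523): 147+420 > 523 → valid
(163,216,336): 163+216 > 336 → valid
(76,224,293): 76+224 > 293 → valid
6 of the 8 triples form a triangle.

6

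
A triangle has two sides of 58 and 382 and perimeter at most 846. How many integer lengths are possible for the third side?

82

Triangle inequality: 324 < x < 440. Perimeter ≤ 846 gives x ≤ 846 − 58 − 382 = 406.
So 324 < x ≤ 406; integers 325 through 406: 82 values.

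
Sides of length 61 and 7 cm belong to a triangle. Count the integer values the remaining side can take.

The third side lies in the open interval (54, 68).
Integers from 55 to 67 inclusive: 67 − 55 + 1 = 13.

13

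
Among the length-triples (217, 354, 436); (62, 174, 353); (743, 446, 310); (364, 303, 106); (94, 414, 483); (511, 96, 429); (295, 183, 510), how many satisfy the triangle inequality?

5

(217,354,436): 217+354 > 436 → valid
(62,174,353): 62+174 ≤ 353 → not valid
(310,446,743): 310+446 > 743 → valid
(106,303,364): 106+303 > 364 → valid
(94,414,483): 94+414 > 483 → valid
(96,429,511): 96+429 > 511 → valid
(183,295,510): 183+295 ≤ 510 → not valid
5 of the 7 triples form a triangle.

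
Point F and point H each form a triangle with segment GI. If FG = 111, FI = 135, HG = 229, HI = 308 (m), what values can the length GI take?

From triangle FGI: |111 − 135| < GI < 111 + 135, i.e. 24 < GI < 246.
From triangle HGI: 79 < GI < 537.
Both must hold, so GI lies in the intersection.

79 < GI < 246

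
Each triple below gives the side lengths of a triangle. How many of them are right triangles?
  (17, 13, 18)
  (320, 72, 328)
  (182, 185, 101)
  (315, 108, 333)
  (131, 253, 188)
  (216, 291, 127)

(17,13,18): 13²+17² = 458 > 324 = 18² → acute
(320,72,328): 72²+320² = 107584 = 328² → right
(182,185,101): 101²+182² = 43325 > 34225 = 185² → acute
(315,108,333): 108²+315² = 110889 = 333² → right
(131,253,188): 131²+188² = 52505 < 64009 = 253² → obtuse
(216,291,127): 127²+216² = 62785 < 84681 = 291² → obtuse
2 of the 6 are right.

2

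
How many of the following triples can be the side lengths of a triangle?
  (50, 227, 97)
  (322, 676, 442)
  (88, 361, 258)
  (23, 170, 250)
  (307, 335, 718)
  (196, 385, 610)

1

(50,97,227): 50+97 ≤ 227 → not valid
(322,442,676): 322+442 > 676 → valid
(88,258,361): 88+258 ≤ 361 → not valid
(23,170,250): 23+170 ≤ 250 → not valid
(307,335,718): 307+335 ≤ 718 → not valid
(196,385,610): 196+385 ≤ 610 → not valid
1 of the 6 triples forms a triangle.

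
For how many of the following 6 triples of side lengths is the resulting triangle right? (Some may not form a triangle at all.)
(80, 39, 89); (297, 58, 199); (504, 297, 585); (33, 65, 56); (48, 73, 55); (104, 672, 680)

5

(80,39,89): 39²+80² = 7921 = 89² → right
(297,58,199): 58+199 ≤ 297, not a triangle
(504,297,585): 297²+504² = 342225 = 585² → right
(33,65,56): 33²+56² = 4225 = 65² → right
(48,73,55): 48²+55² = 5329 = 73² → right
(104,672,680): 104²+672² = 462400 = 680² → right
5 of the 6 are right.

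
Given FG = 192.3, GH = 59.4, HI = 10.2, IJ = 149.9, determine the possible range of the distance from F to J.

0 ≤ FJ ≤ 411.8

The maximum is all hops collinear in one direction: 192.3 + 59.4 + 10.2 + 149.9 = 411.8.
The longest hop is 192.3; the others sum to 219.5. Since 192.3 ≤ 219.5, the path can fold back on itself completely, so the minimum distance is 0.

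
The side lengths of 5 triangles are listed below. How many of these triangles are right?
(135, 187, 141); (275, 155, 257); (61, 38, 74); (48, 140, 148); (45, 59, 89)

1

(135,187,141): 135²+141² = 38106 > 34969 = 187² → acute
(275,155,257): 155²+257² = 90074 > 75625 = 275² → acute
(61,38,74): 38²+61² = 5165 < 5476 = 74² → obtuse
(48,140,148): 48²+140² = 21904 = 148² → right
(45,59,89): 45²+59² = 5506 < 7921 = 89² → obtuse
1 of the 5 is right.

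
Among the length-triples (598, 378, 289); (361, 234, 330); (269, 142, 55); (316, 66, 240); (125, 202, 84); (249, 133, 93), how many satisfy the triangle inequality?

(289,378,598): 289+378 > 598 → valid
(234,330,361): 234+330 > 361 → valid
(55,142,269): 55+142 ≤ 269 → not valid
(66,240,316): 66+240 ≤ 316 → not valid
(84,125,202): 84+125 > 202 → valid
(93,133,249): 93+133 ≤ 249 → not valid
3 of the 6 triples form a triangle.

3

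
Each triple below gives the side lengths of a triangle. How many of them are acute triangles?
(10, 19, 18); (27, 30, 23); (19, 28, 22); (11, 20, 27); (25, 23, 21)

(10,19,18): 10²+18² = 424 > 361 = 19² → acute
(27,30,23): 23²+27² = 1258 > 900 = 30² → acute
(19,28,22): 19²+22² = 845 > 784 = 28² → acute
(11,20,27): 11²+20² = 521 < 729 = 27² → obtuse
(25,23,21): 21²+23² = 970 > 625 = 25² → acute
4 of the 5 are acute.

4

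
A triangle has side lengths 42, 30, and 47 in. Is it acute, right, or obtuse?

acute

Compare the square of the longest side to the sum of squares of the other two: 30² + 42² = 2664 > 2209 = 47².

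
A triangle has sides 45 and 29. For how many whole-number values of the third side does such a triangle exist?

The third side lies in the open interval (16, 74).
Integers from 17 to 73 inclusive: 73 − 17 + 1 = 57.

57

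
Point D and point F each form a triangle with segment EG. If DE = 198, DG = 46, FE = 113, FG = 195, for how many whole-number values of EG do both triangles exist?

From triangle DEG: 152 < EG < 244.
From triangle FEG: 82 < EG < 308.
Intersection: 152 < EG < 244, so integers 153 through 243: 91 values.

91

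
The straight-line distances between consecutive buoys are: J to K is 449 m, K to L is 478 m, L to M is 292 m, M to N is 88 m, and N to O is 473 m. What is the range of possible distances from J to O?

0 ≤ JO ≤ 1780 m

The maximum is all hops collinear in one direction: 449 + 478 + 292 + 88 + 473 = 1780.
The longest hop is 478; the others sum to 1302. Since 478 ≤ 1302, the path can fold back on itself completely, so the minimum distance is 0.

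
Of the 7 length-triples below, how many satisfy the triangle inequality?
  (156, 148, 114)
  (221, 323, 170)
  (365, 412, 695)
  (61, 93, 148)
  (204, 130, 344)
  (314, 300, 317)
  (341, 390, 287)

6

(114,148,156): 114+148 > 156 → valid
(170,221,323): 170+221 > 323 → valid
(365,412,695): 365+412 > 695 → valid
(61,93,148): 61+93 > 148 → valid
(130,204,344): 130+204 ≤ 344 → not valid
(300,314,317): 300+314 > 317 → valid
(287,341,390): 287+341 > 390 → valid
6 of the 7 triples form a triangle.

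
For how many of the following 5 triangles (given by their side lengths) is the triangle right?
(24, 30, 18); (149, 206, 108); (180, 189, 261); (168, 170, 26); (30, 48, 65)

3

(24,30,18): 18²+24² = 900 = 30² → right
(149,206,108): 108²+149² = 33865 < 42436 = 206² → obtuse
(180,189,261): 180²+189² = 68121 = 261² → right
(168,170,26): 26²+168² = 28900 = 170² → right
(30,48,65): 30²+48² = 3204 < 4225 = 65² → obtuse
3 of the 5 are right.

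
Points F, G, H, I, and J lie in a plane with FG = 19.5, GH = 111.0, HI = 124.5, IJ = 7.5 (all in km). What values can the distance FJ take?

The maximum is all hops collinear in one direction: 19.5 + 111.0 + 124.5 + 7.5 = 262.5.
The longest hop is 124.5; the others sum to 138.0. Since 124.5 ≤ 138.0, the path can fold back on itself completely, so the minimum distance is 0.

0 ≤ FJ ≤ 262.5 km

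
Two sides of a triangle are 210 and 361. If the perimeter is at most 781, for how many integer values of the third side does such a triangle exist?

Triangle inequality: 151 < x < 571. Perimeter ≤ 781 gives x ≤ 781 − 210 − 361 = 210.
So 151 < x ≤ 210; integers 152 through 210: 59 values.

59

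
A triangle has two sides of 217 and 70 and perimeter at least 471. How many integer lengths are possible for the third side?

Triangle inequality: 147 < x < 287. Perimeter ≥ 471 gives x ≥ 471 − 217 − 70 = 184.
So 184 ≤ x < 287; integers 184 through 286: 103 values.

103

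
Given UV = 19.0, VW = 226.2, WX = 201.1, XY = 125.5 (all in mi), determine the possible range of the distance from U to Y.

0 ≤ UY ≤ 571.8 mi

The maximum is all hops collinear in one direction: 19.0 + 226.2 + 201.1 + 125.5 = 571.8.
The longest hop is 226.2; the others sum to 345.6. Since 226.2 ≤ 345.6, the path can fold back on itself completely, so the minimum distance is 0.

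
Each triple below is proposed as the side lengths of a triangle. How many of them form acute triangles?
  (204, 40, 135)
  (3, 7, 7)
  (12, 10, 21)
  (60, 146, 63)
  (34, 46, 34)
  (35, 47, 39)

(204,40,135): 40+135 ≤ 204, not a triangle
(3,7,7): 3²+7² = 58 > 49 = 7² → acute
(12,10,21): 10²+12² = 244 < 441 = 21² → obtuse
(60,146,63): 60+63 ≤ 146, not a triangle
(34,46,34): 34²+34² = 2312 > 2116 = 46² → acute
(35,47,39): 35²+39² = 2746 > 2209 = 47² → acute
3 of the 6 are acute.

3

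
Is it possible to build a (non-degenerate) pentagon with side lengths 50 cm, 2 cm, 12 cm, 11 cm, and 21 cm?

For a pentagon, each side must be shorter than the sum of the others.
Here the longest side is 50, but the remaining 4 sides sum to only 46.

No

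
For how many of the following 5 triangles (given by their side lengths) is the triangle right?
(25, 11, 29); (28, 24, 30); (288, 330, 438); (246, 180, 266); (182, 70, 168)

2

(25,11,29): 11²+25² = 746 < 841 = 29² → obtuse
(28,24,30): 24²+28² = 1360 > 900 = 30² → acute
(288,330,438): 288²+330² = 191844 = 438² → right
(246,180,266): 180²+246² = 92916 > 70756 = 266² → acute
(182,70,168): 70²+168² = 33124 = 182² → right
2 of the 5 are right.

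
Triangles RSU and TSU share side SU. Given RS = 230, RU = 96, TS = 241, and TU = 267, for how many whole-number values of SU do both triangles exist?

191

From triangle RSU: 134 < SU < 326.
From triangle TSU: 26 < SU < 508.
Intersection: 134 < SU < 326, so integers 135 through 325: 191 values.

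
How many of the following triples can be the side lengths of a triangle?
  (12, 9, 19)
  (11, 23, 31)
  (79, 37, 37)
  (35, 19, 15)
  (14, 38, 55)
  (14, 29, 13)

(9,12,19): 9+12 > 19 → valid
(11,23,31): 11+23 > 31 → valid
(37,37,79): 37+37 ≤ 79 → not valid
(15,19,35): 15+19 ≤ 35 → not valid
(14,38,55): 14+38 ≤ 55 → not valid
(13,14,29): 13+14 ≤ 29 → not valid
2 of the 6 triples form a triangle.

2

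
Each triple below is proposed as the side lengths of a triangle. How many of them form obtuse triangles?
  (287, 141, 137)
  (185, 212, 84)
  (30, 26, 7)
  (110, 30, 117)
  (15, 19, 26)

4

(287,141,137): 137+141 ≤ 287, not a triangle
(185,212,84): 84²+185² = 41281 < 44944 = 212² → obtuse
(30,26,7): 7²+26² = 725 < 900 = 30² → obtuse
(110,30,117): 30²+110² = 13000 < 13689 = 117² → obtuse
(15,19,26): 15²+19² = 586 < 676 = 26² → obtuse
4 of the 5 are obtuse.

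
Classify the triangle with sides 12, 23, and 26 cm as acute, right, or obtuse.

obtuse

Compare the square of the longest side to the sum of squares of the other two: 12² + 23² = 673 < 676 = 26².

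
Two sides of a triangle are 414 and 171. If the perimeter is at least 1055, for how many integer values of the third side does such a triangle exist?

115

Triangle inequality: 243 < x < 585. Perimeter ≥ 1055 gives x ≥ 1055 − 414 − 171 = 470.
So 470 ≤ x < 585; integers 470 through 584: 115 values.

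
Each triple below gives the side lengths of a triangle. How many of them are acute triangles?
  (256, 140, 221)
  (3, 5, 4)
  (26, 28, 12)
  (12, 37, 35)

(256,140,221): 140²+221² = 68441 > 65536 = 256² → acute
(3,5,4): 3²+4² = 25 = 5² → right
(26,28,12): 12²+26² = 820 > 784 = 28² → acute
(12,37,35): 12²+35² = 1369 = 37² → right
2 of the 4 are acute.

2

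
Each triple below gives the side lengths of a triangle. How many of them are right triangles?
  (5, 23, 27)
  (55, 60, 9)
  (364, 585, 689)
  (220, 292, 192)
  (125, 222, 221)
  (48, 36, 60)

(5,23,27): 5²+23² = 554 < 729 = 27² → obtuse
(55,60,9): 9²+55² = 3106 < 3600 = 60² → obtuse
(364,585,689): 364²+585² = 474721 = 689² → right
(220,292,192): 192²+220² = 85264 = 292² → right
(125,222,221): 125²+221² = 64466 > 49284 = 222² → acute
(48,36,60): 36²+48² = 3600 = 60² → right
3 of the 6 are right.

3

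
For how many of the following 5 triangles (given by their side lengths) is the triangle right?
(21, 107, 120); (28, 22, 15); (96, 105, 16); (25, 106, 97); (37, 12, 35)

1

(21,107,120): 21²+107² = 11890 < 14400 = 120² → obtuse
(28,22,15): 15²+22² = 709 < 784 = 28² → obtuse
(96,105,16): 16²+96² = 9472 < 11025 = 105² → obtuse
(25,106,97): 25²+97² = 10034 < 11236 = 106² → obtuse
(37,12,35): 12²+35² = 1369 = 37² → right
1 of the 5 is right.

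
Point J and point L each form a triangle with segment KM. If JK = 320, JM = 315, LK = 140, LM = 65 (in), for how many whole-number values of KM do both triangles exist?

From triangle JKM: 5 < KM < 635.
From triangle LKM: 75 < KM < 205.
Intersection: 75 < KM < 205, so integers 76 through 204: 129 values.

129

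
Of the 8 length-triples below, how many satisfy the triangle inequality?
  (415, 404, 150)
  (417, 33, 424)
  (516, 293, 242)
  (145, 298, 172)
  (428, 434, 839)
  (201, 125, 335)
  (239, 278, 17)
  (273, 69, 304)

6

(150,404,415): 150+404 > 415 → valid
(33,417,424): 33+417 > 424 → valid
(242,293,516): 242+293 > 516 → valid
(145,172,298): 145+172 > 298 → valid
(428,434,839): 428+434 > 839 → valid
(125,201,335): 125+201 ≤ 335 → not valid
(17,239,278): 17+239 ≤ 278 → not valid
(69,273,304): 69+273 > 304 → valid
6 of the 8 triples form a triangle.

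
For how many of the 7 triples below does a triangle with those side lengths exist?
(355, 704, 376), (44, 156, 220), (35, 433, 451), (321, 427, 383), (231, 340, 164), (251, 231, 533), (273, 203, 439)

5

(355,376,704): 355+376 > 704 → valid
(44,156,220): 44+156 ≤ 220 → not valid
(35,433,451): 35+433 > 451 → valid
(321,383,427): 321+383 > 427 → valid
(164,231,340): 164+231 > 340 → valid
(231,251,533): 231+251 ≤ 533 → not valid
(203,273,439): 203+273 > 439 → valid
5 of the 7 triples form a triangle.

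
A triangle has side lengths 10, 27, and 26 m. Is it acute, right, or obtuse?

Compare the square of the longest side to the sum of squares of the other two: 10² + 26² = 776 > 729 = 27².

acute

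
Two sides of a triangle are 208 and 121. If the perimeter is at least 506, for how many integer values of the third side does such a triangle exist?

Triangle inequality: 87 < x < 329. Perimeter ≥ 506 gives x ≥ 506 − 208 − 121 = 177.
So 177 ≤ x < 329; integers 177 through 328: 152 values.

152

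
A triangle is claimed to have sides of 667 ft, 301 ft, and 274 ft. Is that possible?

No

The longest side is 667, but the other two sum to only 575.
575 < 667, so the triangle inequality fails.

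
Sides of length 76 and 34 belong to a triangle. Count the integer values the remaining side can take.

67

The third side lies in the open interval (42, 110).
Integers from 43 to 109 inclusive: 109 − 43 + 1 = 67.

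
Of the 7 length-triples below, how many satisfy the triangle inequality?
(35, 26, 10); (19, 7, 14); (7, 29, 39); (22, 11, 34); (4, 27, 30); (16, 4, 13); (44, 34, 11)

(10,26,35): 10+26 > 35 → valid
(7,14,19): 7+14 > 19 → valid
(7,29,39): 7+29 ≤ 39 → not valid
(11,22,34): 11+22 ≤ 34 → not valid
(4,27,30): 4+27 > 30 → valid
(4,13,16): 4+13 > 16 → valid
(11,34,44): 11+34 > 44 → valid
5 of the 7 triples form a triangle.

5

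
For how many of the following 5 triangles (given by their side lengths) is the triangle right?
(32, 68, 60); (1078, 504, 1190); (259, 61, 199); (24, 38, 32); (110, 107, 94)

(32,68,60): 32²+60² = 4624 = 68² → right
(1078,504,1190): 504²+1078² = 1416100 = 1190² → right
(259,61,199): 61²+199² = 43322 < 67081 = 259² → obtuse
(24,38,32): 24²+32² = 1600 > 1444 = 38² → acute
(110,107,94): 94²+107² = 20285 > 12100 = 110² → acute
2 of the 5 are right.

2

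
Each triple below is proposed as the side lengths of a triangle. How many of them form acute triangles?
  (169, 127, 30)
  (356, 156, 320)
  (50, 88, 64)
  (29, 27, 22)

1

(169,127,30): 30+127 ≤ 169, not a triangle
(356,156,320): 156²+320² = 126736 = 356² → right
(50,88,64): 50²+64² = 6596 < 7744 = 88² → obtuse
(29,27,22): 22²+27² = 1213 > 841 = 29² → acute
1 of the 4 is acute.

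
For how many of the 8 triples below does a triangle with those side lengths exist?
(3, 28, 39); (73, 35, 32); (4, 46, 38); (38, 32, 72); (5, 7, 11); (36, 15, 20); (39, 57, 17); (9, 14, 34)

1

(3,28,39): 3+28 ≤ 39 → not valid
(32,35,73): 32+35 ≤ 73 → not valid
(4,38,46): 4+38 ≤ 46 → not valid
(32,38,72): 32+38 ≤ 72 → not valid
(5,7,11): 5+7 > 11 → valid
(15,20,36): 15+20 ≤ 36 → not valid
(17,39,57): 17+39 ≤ 57 → not valid
(9,14,34): 9+14 ≤ 34 → not valid
1 of the 8 triples forms a triangle.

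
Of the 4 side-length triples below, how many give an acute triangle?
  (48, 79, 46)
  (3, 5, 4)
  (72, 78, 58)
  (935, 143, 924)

(48,79,46): 46²+48² = 4420 < 6241 = 79² → obtuse
(3,5,4): 3²+4² = 25 = 5² → right
(72,78,58): 58²+72² = 8548 > 6084 = 78² → acute
(935,143,924): 143²+924² = 874225 = 935² → right
1 of the 4 is acute.

1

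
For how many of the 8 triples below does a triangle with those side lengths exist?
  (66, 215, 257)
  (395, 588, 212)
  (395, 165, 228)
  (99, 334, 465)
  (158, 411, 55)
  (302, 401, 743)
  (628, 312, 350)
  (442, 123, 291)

(66,215,257): 66+215 > 257 → valid
(212,395,588): 212+395 > 588 → valid
(165,228,395): 165+228 ≤ 395 → not valid
(99,334,465): 99+334 ≤ 465 → not valid
(55,158,411): 55+158 ≤ 411 → not valid
(302,401,743): 302+401 ≤ 743 → not valid
(312,350,628): 312+350 > 628 → valid
(123,291,442): 123+291 ≤ 442 → not valid
3 of the 8 triples form a triangle.

3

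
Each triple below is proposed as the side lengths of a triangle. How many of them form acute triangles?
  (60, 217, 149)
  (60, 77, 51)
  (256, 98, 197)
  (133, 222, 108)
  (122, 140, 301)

1

(60,217,149): 60+149 ≤ 217, not a triangle
(60,77,51): 51²+60² = 6201 > 5929 = 77² → acute
(256,98,197): 98²+197² = 48413 < 65536 = 256² → obtuse
(133,222,108): 108²+133² = 29353 < 49284 = 222² → obtuse
(122,140,301): 122+140 ≤ 301, not a triangle
1 of the 5 is acute.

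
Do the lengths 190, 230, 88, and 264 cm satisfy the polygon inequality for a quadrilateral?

Yes

A quadrilateral exists iff every side is shorter than the sum of the others — equivalently, the longest side is less than the sum of the rest.
Longest side 264 < 508 (sum of the remaining 3), so yes.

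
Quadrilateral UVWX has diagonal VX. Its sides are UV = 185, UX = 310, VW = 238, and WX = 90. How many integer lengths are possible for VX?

179

From triangle UVX: 125 < VX < 495.
From triangle WVX: 148 < VX < 328.
Intersection: 148 < VX < 328, so integers 149 through 327: 179 values.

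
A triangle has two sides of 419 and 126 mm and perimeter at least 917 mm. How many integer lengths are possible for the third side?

Triangle inequality: 293 < x < 545. Perimeter ≥ 917 gives x ≥ 917 − 419 − 126 = 372.
So 372 ≤ x < 545; integers 372 through 544: 173 values.

173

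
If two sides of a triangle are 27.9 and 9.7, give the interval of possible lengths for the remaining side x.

By the triangle inequality, x must be less than 27.9 + 9.7 = 37.6 and greater than |27.9 − 9.7| = 18.2.

18.2 < x < 37.6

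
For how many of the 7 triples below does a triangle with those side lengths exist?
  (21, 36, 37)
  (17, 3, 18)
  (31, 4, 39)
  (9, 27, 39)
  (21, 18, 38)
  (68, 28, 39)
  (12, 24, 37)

3

(21,36,37): 21+36 > 37 → valid
(3,17,18): 3+17 > 18 → valid
(4,31,39): 4+31 ≤ 39 → not valid
(9,27,39): 9+27 ≤ 39 → not valid
(18,21,38): 18+21 > 38 → valid
(28,39,68): 28+39 ≤ 68 → not valid
(12,24,37): 12+24 ≤ 37 → not valid
3 of the 7 triples form a triangle.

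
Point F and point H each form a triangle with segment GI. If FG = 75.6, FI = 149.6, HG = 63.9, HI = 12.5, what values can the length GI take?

From triangle FGI: |75.6 − 149.6| < GI < 75.6 + 149.6, i.e. 74.0 < GI < 225.2.
From triangle HGI: 51.4 < GI < 76.4.
Both must hold, so GI lies in the intersection.

74.0 < GI < 76.4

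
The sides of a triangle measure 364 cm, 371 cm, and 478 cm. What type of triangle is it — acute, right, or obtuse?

Compare the square of the longest side to the sum of squares of the other two: 364² + 371² = 270137 > 228484 = 478².

acute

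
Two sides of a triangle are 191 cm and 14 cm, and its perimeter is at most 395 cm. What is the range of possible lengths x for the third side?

Triangle inequality alone gives 177 < x < 205.
The perimeter condition gives x ≤ 395 − 191 − 14 = 190.
Intersecting the two: 177 < x ≤ 190.

177 < x ≤ 190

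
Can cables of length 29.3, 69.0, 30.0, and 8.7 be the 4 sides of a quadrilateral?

No

For a quadrilateral, each side must be shorter than the sum of the others.
Here the longest side is 69.0, but the remaining 3 sides sum to only 68.0.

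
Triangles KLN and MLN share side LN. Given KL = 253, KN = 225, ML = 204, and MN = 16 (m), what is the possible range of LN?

From triangle KLN: |253 − 225| < LN < 253 + 225, i.e. 28 < LN < 478.
From triangle MLN: 188 < LN < 220.
Both must hold, so LN lies in the intersection.

188 < LN < 220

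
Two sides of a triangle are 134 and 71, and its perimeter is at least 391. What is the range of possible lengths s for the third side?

186 ≤ s < 205

Triangle inequality alone gives 63 < s < 205.
The perimeter condition gives s ≥ 391 − 134 − 71 = 186.
Intersecting the two: 186 ≤ s < 205.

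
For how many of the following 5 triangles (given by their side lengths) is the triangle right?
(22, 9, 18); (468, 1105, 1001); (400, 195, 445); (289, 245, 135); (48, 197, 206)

2

(22,9,18): 9²+18² = 405 < 484 = 22² → obtuse
(468,1105,1001): 468²+1001² = 1221025 = 1105² → right
(400,195,445): 195²+400² = 198025 = 445² → right
(289,245,135): 135²+245² = 78250 < 83521 = 289² → obtuse
(48,197,206): 48²+197² = 41113 < 42436 = 206² → obtuse
2 of the 5 are right.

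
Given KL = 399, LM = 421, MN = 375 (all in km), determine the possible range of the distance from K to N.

0 ≤ KN ≤ 1195 km

The maximum is all hops collinear in one direction: 399 + 421 + 375 = 1195.
The longest hop is 421; the others sum to 774. Since 421 ≤ 774, the path can fold back on itself completely, so the minimum distance is 0.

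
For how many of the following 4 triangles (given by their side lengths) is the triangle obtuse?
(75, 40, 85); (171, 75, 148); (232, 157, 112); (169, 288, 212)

(75,40,85): 40²+75² = 7225 = 85² → right
(171,75,148): 75²+148² = 27529 < 29241 = 171² → obtuse
(232,157,112): 112²+157² = 37193 < 53824 = 232² → obtuse
(169,288,212): 169²+212² = 73505 < 82944 = 288² → obtuse
3 of the 4 are obtuse.

3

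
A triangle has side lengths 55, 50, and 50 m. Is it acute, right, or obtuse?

Compare the square of the longest side to the sum of squares of the other two: 50² + 50² = 5000 > 3025 = 55².

acute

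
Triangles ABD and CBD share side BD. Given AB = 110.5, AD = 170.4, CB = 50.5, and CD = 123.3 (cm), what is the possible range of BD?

From triangle ABD: |110.5 − 170.4| < BD < 110.5 + 170.4, i.e. 59.9 < BD < 280.9.
From triangle CBD: 72.8 < BD < 173.8.
Both must hold, so BD lies in the intersection.

72.8 < BD < 173.8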